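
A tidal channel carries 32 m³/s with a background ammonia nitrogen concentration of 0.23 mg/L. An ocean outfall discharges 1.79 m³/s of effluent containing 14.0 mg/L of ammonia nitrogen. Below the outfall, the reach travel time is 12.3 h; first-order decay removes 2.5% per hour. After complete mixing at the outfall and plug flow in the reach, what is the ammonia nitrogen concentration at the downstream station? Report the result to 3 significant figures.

0.703 mg/L

Mixed concentration C = ΣQC/ΣQ = (32.00·0.2300 + 1.790·14.00) / 33.79 = 32.42/33.79 = 0.9595 mg/L.
2.5%/h lost → k = −ln(1 − 0.025) = 0.02532 h⁻¹.
Applying C = C₀e^(−kt): 0.9595 × 0.7324 = 0.7027 mg/L.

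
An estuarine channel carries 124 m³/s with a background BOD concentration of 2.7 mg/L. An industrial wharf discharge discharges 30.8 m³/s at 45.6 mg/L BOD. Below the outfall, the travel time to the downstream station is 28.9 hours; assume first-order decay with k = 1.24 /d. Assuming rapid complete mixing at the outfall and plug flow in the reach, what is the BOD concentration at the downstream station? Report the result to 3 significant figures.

2.52 mg/L

Flow-weighted average: C = (124.0·2.700 + 30.80·45.60) / 154.8 = 1739/154.8 = 11.24 mg/L.
Applying C = C₀e^(−kt): 11.24 × 0.2247 = 2.524 mg/L.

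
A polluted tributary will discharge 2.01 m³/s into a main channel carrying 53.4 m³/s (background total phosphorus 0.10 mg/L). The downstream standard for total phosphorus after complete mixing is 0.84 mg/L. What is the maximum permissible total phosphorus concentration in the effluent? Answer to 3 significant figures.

At the limit, (Qr·Cr + Qe·Cₑ)/(Qr + Qe) = 0.84:
Cₑ = (55.41·0.84 − 53.40·0.1000) / 2.010 = 20.50 mg/L.

20.5 mg/L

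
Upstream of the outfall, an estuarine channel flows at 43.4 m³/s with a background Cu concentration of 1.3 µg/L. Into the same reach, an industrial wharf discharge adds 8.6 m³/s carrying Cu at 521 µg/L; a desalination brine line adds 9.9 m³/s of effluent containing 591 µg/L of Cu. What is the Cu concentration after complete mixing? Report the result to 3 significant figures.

After mixing, C = (43.40·1.300 + 8.600·521.0 + 9.900·591.0) / 61.90 = 10390/61.90 = 167.8 µg/L.

168 µg/L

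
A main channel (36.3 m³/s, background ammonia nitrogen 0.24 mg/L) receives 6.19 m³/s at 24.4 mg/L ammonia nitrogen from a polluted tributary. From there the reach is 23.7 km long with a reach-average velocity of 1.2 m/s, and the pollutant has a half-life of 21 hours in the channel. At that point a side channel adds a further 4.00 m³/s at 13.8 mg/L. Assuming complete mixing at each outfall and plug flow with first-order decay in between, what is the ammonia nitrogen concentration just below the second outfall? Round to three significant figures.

After mixing, C = (36.30·0.2400 + 6.190·24.40) / 42.49 = 159.7/42.49 = 3.760 mg/L; combined flow 42.49 m³/s.
Travel time t = 23.7·1000 / 1.2 = 19750 s = 5.486 h.
Half-life 21 h → k = ln 2 / 21 = 0.03301 h⁻¹ = 0.7922 d⁻¹.
First-order decay: C = 3.760·exp(−k·t) = 3.760·0.8344 = 3.137 mg/L.
Second outfall: C = (42.49·3.137 + 4.000·13.80)/46.49 = 4.054 mg/L.

4.05 mg/L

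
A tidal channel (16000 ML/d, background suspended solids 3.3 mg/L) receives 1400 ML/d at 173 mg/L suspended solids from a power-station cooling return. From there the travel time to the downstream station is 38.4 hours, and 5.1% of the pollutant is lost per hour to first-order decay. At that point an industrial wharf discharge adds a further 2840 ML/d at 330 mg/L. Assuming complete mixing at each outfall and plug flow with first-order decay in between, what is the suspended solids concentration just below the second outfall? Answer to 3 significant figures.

Mass balance: C = (16000·3.300 + 1400·173.0) / 17400 = 295000/17400 = 16.95 mg/L; combined flow 17400 ML/d.
5.1%/h lost → k = −ln(1 − 0.051) = 0.05235 h⁻¹.
After decay, C = 16.95 × e^(−kt) = 16.95 × 0.1340 = 2.271 mg/L.
Second outfall: C = (17400·2.271 + 2840·330.0)/20240 = 48.26 mg/L.

48.3 mg/L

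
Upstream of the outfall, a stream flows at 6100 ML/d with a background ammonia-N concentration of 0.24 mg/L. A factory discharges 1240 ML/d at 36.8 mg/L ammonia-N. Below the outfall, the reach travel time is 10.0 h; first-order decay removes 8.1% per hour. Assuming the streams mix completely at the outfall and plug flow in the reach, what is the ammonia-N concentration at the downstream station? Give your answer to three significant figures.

Flow-weighted average: C = (6100·0.2400 + 1240·36.80) / 7340 = 47100/7340 = 6.416 mg/L.
8.1%/h lost → k = −ln(1 − 0.081) = 0.08447 h⁻¹.
Applying C = C₀e^(−kt): 6.416 × 0.4297 = 2.757 mg/L.

2.76 mg/L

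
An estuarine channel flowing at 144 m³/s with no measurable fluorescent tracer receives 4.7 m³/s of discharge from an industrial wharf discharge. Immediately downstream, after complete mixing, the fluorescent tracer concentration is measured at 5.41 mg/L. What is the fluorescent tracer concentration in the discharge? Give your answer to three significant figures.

Mass balance: 144.0·0 + 4.700·Cₑ = 148.7·5.410
→ Cₑ = (148.7·5.410 − 144.0·0) / 4.700 = 171.2 mg/L.

171 mg/L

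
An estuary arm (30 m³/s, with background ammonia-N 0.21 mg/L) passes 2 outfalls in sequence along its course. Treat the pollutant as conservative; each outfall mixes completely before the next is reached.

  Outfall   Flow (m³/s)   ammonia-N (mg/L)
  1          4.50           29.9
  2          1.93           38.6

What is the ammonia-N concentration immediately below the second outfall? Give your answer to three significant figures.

5.91 mg/L

Outfall 1: combined Q = 34.50 m³/s; C = (30.00·0.2100 + 4.500·29.90)/34.50 = 4.083 mg/L.
Outfall 2: combined Q = 36.43 m³/s; C = (34.50·4.083 + 1.930·38.60)/36.43 = 5.911 mg/L.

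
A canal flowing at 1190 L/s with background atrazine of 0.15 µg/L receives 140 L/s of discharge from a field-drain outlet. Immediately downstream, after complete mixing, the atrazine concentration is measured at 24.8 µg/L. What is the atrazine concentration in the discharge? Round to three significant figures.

Mass balance: 1190·0.1500 + 140.0·Cₑ = 1330·24.80
→ Cₑ = (1330·24.80 − 1190·0.1500) / 140.0 = 234.3 µg/L.

234 µg/L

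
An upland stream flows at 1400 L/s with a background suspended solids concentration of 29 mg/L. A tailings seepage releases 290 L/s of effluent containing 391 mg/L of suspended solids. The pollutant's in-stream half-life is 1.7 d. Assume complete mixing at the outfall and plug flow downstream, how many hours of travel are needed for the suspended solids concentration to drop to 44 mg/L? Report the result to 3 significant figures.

Flow-weighted average: C = (1400·29.00 + 290.0·391.0) / 1690 = 154000/1690 = 91.12 mg/L.
Half-life 1.7 d → k = ln 2 / 1.7 = 0.4077 d⁻¹.
91.12·exp(−k·t) = 44 → t = ln(91.12/44)/k = 154300 s = 42.85 h.

42.8 h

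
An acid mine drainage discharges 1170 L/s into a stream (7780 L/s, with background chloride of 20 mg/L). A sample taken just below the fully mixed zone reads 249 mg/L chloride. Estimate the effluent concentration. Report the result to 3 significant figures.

Mass balance: 7780·20.00 + 1170·Cₑ = 8950·249.0
→ Cₑ = (8950·249.0 − 7780·20.00) / 1170 = 1772 mg/L.

1770 mg/L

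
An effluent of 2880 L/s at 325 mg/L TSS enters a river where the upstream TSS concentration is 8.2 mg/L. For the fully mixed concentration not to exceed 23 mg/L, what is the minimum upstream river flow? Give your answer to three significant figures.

Set C_mix = 23: (Q·8.200 + 2880·325.0) / (Q + 2880) = 23
→ Q = 2880·(325.0 − 23)/(23 − 8.200) = 58770 L/s.

58800 L/s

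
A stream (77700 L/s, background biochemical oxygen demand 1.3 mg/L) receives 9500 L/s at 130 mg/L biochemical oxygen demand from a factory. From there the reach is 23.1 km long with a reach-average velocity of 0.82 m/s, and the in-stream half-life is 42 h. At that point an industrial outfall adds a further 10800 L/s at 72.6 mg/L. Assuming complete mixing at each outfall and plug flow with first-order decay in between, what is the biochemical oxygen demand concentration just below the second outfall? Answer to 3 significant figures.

20.0 mg/L

After mixing, C = (77700·1.300 + 9500·130.0) / 87200 = 1336000/87200 = 15.32 mg/L; combined flow 87200 L/s.
Travel time t = 23.1·1000 / 0.82 = 28170 s = 7.825 h.
Half-life 42 h → k = ln 2 / 42 = 0.01650 h⁻¹ = 0.3961 d⁻¹.
Decay over the reach: 15.32·exp(−kt) = 15.32·0.8788 = 13.47 mg/L.
Second outfall: C = (87200·13.47 + 10800·72.60)/98000 = 19.98 mg/L.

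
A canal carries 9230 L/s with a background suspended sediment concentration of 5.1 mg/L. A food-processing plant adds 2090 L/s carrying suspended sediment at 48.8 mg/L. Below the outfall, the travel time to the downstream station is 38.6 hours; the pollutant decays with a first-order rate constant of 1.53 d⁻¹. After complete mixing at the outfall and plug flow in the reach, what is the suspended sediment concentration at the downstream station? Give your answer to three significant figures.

Flow-weighted average: C = (9230·5.100 + 2090·48.80) / 11320 = 149100/11320 = 13.17 mg/L.
First-order decay: C = 13.17·exp(−k·t) = 13.17·0.08537 = 1.124 mg/L.

1.12 mg/L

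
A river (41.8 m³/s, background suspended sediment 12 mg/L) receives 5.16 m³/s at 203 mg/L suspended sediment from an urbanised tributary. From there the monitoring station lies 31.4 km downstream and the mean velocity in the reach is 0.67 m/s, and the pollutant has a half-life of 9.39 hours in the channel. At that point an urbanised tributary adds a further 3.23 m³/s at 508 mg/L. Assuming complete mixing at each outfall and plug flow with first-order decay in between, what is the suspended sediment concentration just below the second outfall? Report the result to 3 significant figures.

Flow-weighted average: C = (41.80·12.00 + 5.160·203.0) / 46.96 = 1549/46.96 = 32.99 mg/L; combined flow 46.96 m³/s.
Travel time t = 31.4·1000 / 0.67 = 46870 s = 13.02 h.
Half-life 9.39 h → k = ln 2 / 9.39 = 0.07382 h⁻¹ = 1.772 d⁻¹.
Decay over the reach: 32.99·exp(−kt) = 32.99·0.3825 = 12.62 mg/L.
At the second outfall, C = (46.96·12.62 + 3.230·508.0) / (46.96 + 3.230) = 44.50 mg/L.

44.5 mg/L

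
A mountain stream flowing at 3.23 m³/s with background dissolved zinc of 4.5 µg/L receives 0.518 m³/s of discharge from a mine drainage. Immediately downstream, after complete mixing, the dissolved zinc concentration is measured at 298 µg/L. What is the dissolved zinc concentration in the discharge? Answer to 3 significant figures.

2130 µg/L

Mass balance: 3.230·4.500 + 0.5180·Cₑ = 3.748·298.0
→ Cₑ = (3.748·298.0 − 3.230·4.500) / 0.5180 = 2128 µg/L.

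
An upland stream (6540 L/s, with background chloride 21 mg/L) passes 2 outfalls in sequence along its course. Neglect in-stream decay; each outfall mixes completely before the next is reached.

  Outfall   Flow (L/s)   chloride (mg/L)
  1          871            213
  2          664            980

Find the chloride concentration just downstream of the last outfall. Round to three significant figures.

121 mg/L

Below outfall 1: Q → 7411 L/s, C = (6540·21.00 + 871.0·213.0)/7411 = 43.57 mg/L.
Below outfall 2: Q → 8075 L/s, C = (7411·43.57 + 664.0·980.0)/8075 = 120.6 mg/L.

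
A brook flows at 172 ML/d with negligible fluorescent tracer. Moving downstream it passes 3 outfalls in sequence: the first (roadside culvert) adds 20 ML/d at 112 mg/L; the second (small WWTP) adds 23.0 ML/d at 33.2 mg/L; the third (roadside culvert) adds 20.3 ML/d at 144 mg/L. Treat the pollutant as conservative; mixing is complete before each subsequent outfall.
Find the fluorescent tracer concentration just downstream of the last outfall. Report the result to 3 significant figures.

Outfall 1: combined Q = 192.0 ML/d; C = (172.0·0 + 20.00·112.0)/192.0 = 11.67 mg/L.
Outfall 2: combined Q = 215.0 ML/d; C = (192.0·11.67 + 23.00·33.20)/215.0 = 13.97 mg/L.
Outfall 3: combined Q = 235.3 ML/d; C = (215.0·13.97 + 20.30·144.0)/235.3 = 25.19 mg/L.

25.2 mg/L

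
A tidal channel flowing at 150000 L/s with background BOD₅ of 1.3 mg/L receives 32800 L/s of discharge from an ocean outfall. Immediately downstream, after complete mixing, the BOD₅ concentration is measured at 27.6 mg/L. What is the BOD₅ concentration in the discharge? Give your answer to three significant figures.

148 mg/L

Mass balance: 150000·1.300 + 32800·Cₑ = 182800·27.60
→ Cₑ = (182800·27.60 − 150000·1.300) / 32800 = 147.9 mg/L.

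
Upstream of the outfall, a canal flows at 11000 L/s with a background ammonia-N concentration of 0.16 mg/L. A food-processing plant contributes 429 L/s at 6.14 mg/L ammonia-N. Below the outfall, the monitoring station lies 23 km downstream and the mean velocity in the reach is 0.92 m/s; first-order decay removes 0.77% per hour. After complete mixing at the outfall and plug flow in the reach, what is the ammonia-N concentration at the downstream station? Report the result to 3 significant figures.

0.364 mg/L

Flow-weighted average: C = (11000·0.1600 + 429.0·6.140) / 11430 = 4394/11430 = 0.3845 mg/L.
Travel time t = 23·1000 / 0.92 = 25000 s = 6.944 h.
0.77%/h lost → k = −ln(1 − 0.0077) = 0.007730 h⁻¹.
Decay over the reach: 0.3845·exp(−kt) = 0.3845·0.9477 = 0.3644 mg/L.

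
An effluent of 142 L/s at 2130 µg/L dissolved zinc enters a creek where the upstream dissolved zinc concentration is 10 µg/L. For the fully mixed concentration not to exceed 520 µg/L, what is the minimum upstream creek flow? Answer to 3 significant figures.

Set C_mix = 520: (Q·10.00 + 142.0·2130) / (Q + 142.0) = 520
→ Q = 142.0·(2130 − 520)/(520 − 10.00) = 448.3 L/s.

448 L/s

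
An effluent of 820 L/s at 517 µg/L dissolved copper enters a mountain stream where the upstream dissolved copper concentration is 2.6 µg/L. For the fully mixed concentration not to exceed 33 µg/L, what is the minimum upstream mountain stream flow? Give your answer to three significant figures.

Set C_mix = 33: (Q·2.600 + 820.0·517.0) / (Q + 820.0) = 33
→ Q = 820.0·(517.0 − 33)/(33 − 2.600) = 13060 L/s.

13100 L/s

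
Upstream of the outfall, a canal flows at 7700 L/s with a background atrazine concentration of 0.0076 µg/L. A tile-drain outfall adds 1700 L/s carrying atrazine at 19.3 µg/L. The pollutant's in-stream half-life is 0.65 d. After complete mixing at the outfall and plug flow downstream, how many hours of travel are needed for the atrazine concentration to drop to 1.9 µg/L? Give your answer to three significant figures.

Mixed concentration C = ΣQC/ΣQ = (7700·0.007600 + 1700·19.30) / 9400 = 32870/9400 = 3.497 µg/L.
Half-life 0.65 d → k = ln 2 / 0.65 = 1.066 d⁻¹.
3.497·exp(−k·t) = 1.9 → t = ln(3.497/1.9)/k = 49420 s = 13.73 h.

13.7 h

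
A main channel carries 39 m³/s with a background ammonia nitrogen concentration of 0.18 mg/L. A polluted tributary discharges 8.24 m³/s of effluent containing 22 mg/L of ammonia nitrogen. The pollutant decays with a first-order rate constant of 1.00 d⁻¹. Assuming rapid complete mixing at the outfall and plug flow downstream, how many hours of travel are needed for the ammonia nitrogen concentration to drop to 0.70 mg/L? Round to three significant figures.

Mixed concentration C = ΣQC/ΣQ = (39.00·0.1800 + 8.240·22.00) / 47.24 = 188.3/47.24 = 3.986 mg/L.
3.986·exp(−k·t) = 0.70 → t = ln(3.986/0.70)/k = 150300 s = 41.75 h.

41.7 h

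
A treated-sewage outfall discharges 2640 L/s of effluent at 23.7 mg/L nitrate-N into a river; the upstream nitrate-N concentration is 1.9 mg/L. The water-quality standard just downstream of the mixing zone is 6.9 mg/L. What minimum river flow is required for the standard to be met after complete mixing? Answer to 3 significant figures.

8870 L/s

Set C_mix = 6.9: (Q·1.900 + 2640·23.70) / (Q + 2640) = 6.9
→ Q = 2640·(23.70 − 6.9)/(6.9 − 1.900) = 8870 L/s.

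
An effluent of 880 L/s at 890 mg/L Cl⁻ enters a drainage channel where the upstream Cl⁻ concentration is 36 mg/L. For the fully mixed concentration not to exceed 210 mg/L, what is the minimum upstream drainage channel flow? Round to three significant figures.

3440 L/s

Set C_mix = 210: (Q·36.00 + 880.0·890.0) / (Q + 880.0) = 210
→ Q = 880.0·(890.0 − 210)/(210 − 36.00) = 3439 L/s.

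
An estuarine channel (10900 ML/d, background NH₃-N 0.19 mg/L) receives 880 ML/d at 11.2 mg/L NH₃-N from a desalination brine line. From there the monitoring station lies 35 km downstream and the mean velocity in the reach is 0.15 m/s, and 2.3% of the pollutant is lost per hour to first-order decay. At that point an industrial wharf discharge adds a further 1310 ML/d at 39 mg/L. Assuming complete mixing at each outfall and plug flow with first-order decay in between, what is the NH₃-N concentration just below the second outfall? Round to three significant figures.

4.10 mg/L

Conservation of mass: C = (10900·0.1900 + 880.0·11.20) / 11780 = 11930/11780 = 1.012 mg/L; combined flow 11780 ML/d.
Travel time t = 35·1000 / 0.15 = 233300 s = 64.81 h.
2.3%/h lost → k = −ln(1 − 0.023) = 0.02327 h⁻¹.
Applying C = C₀e^(−kt): 1.012 × 0.2213 = 0.2241 mg/L.
Second outfall: C = (11780·0.2241 + 1310·39.00)/13090 = 4.105 mg/L.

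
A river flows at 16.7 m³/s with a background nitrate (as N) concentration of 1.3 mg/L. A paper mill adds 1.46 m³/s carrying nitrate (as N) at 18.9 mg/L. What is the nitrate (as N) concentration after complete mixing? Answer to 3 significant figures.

Conservation of mass: C = (16.70·1.300 + 1.460·18.90) / 18.16 = 49.30/18.16 = 2.715 mg/L.

2.71 mg/L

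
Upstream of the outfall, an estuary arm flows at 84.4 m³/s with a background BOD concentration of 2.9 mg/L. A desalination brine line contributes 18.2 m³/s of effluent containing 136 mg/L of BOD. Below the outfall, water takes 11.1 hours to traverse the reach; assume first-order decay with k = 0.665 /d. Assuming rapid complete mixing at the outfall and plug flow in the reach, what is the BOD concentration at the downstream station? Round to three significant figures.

19.5 mg/L

Flow-weighted average: C = (84.40·2.900 + 18.20·136.0) / 102.6 = 2720/102.6 = 26.51 mg/L.
First-order decay: C = 26.51·exp(−k·t) = 26.51·0.7352 = 19.49 mg/L.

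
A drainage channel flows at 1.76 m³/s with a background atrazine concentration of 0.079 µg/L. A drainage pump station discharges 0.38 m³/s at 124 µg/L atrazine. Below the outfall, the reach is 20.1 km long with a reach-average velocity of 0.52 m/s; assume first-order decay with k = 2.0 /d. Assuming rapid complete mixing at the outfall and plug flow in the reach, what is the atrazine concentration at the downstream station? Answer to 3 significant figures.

After mixing, C = (1.760·0.07900 + 0.3800·124.0) / 2.140 = 47.26/2.140 = 22.08 µg/L.
Travel time t = 20.1·1000 / 0.52 = 38650 s = 10.74 h.
After decay, C = 22.08 × e^(−kt) = 22.08 × 0.4087 = 9.026 µg/L.

9.03 µg/L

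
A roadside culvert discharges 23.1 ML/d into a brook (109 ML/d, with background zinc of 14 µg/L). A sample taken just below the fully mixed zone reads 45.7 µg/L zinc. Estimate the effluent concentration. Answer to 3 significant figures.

195 µg/L

Mass balance: 109.0·14.00 + 23.10·Cₑ = 132.1·45.70
→ Cₑ = (132.1·45.70 − 109.0·14.00) / 23.10 = 195.3 µg/L.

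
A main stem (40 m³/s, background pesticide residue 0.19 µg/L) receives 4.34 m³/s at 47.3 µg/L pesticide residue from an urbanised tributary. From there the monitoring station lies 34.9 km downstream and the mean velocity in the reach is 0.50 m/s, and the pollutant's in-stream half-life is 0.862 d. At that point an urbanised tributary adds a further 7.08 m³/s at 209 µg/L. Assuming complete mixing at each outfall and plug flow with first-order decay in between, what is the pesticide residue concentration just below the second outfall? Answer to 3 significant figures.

Flow-weighted average: C = (40.00·0.1900 + 4.340·47.30) / 44.34 = 212.9/44.34 = 4.801 µg/L; combined flow 44.34 m³/s.
Travel time t = 34.9·1000 / 0.50 = 69800 s = 19.39 h.
Half-life 0.862 d → k = ln 2 / 0.862 = 0.8041 d⁻¹.
Decay over the reach: 4.801·exp(−kt) = 4.801·0.5222 = 2.507 µg/L.
At the second outfall, C = (44.34·2.507 + 7.080·209.0) / (44.34 + 7.080) = 30.94 µg/L.

30.9 µg/L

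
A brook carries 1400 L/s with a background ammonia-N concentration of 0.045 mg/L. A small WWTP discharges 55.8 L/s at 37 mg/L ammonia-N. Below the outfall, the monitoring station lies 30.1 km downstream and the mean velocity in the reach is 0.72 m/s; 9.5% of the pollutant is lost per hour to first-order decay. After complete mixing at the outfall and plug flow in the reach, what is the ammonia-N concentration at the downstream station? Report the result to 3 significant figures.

After mixing, C = (1400·0.04500 + 55.80·37.00) / 1456 = 2128/1456 = 1.461 mg/L.
Travel time t = 30.1·1000 / 0.72 = 41810 s = 11.61 h.
9.5%/h lost → k = −ln(1 − 0.095) = 0.09982 h⁻¹.
After decay, C = 1.461 × e^(−kt) = 1.461 × 0.3137 = 0.4585 mg/L.

0.459 mg/L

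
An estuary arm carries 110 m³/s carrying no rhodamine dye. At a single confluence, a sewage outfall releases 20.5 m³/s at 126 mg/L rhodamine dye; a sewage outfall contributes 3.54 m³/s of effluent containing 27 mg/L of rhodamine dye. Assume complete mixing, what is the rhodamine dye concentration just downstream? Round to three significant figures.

20.0 mg/L

Conservation of mass: C = (110.0·0 + 20.50·126.0 + 3.540·27.00) / 134.0 = 2679/134.0 = 19.98 mg/L.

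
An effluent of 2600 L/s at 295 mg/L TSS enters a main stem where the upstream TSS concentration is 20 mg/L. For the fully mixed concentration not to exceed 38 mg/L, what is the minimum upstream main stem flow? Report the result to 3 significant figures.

37100 L/s

Set C_mix = 38: (Q·20.00 + 2600·295.0) / (Q + 2600) = 38
→ Q = 2600·(295.0 − 38)/(38 − 20.00) = 37120 L/s.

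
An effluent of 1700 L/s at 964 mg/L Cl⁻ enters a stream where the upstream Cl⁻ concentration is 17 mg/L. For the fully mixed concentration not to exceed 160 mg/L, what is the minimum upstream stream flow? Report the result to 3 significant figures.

Set C_mix = 160: (Q·17.00 + 1700·964.0) / (Q + 1700) = 160
→ Q = 1700·(964.0 − 160)/(160 − 17.00) = 9558 L/s.

9560 L/s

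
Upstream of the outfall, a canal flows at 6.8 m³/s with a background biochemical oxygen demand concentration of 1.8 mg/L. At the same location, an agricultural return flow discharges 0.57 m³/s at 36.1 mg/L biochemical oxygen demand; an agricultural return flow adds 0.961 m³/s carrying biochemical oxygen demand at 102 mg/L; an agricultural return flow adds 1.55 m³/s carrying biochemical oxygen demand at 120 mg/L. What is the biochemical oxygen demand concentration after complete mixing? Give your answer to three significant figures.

Mixed concentration C = ΣQC/ΣQ = (6.800·1.800 + 0.5700·36.10 + 0.9610·102.0 + 1.550·120.0) / 9.881 = 316.8/9.881 = 32.07 mg/L.

32.1 mg/L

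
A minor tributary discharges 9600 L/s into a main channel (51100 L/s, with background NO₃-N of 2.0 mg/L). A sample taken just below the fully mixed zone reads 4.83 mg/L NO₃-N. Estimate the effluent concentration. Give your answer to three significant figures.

19.9 mg/L

Mass balance: 51100·2.000 + 9600·Cₑ = 60700·4.830
→ Cₑ = (60700·4.830 − 51100·2.000) / 9600 = 19.89 mg/L.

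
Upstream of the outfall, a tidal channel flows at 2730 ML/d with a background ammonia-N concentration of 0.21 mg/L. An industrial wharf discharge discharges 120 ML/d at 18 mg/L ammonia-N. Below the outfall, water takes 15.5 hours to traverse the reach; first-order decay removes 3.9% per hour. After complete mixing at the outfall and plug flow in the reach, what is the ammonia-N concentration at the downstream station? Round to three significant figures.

0.518 mg/L

Conservation of mass: C = (2730·0.2100 + 120.0·18.00) / 2850 = 2733/2850 = 0.9591 mg/L.
3.9%/h lost → k = −ln(1 − 0.039) = 0.03978 h⁻¹.
After decay, C = 0.9591 × e^(−kt) = 0.9591 × 0.5398 = 0.5177 mg/L.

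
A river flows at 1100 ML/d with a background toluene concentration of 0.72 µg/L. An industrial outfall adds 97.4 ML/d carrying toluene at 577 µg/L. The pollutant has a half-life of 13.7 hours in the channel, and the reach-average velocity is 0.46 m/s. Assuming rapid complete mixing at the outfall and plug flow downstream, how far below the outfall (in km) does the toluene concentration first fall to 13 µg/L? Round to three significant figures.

42.5 km

Mixed concentration C = ΣQC/ΣQ = (1100·0.7200 + 97.40·577.0) / 1197 = 56990/1197 = 47.60 µg/L.
Half-life 13.7 h → k = ln 2 / 13.7 = 0.05059 h⁻¹ = 1.214 d⁻¹.
Set 47.60·exp(−k·t) = 13 → t = ln(47.60/13)/k = 92340 s = 25.65 h.
Distance = v·t = 0.46·92340 = 42480 m = 42.48 km.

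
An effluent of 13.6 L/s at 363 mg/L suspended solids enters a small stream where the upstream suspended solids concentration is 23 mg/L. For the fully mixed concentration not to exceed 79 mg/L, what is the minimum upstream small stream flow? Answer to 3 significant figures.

69.0 L/s

Set C_mix = 79: (Q·23.00 + 13.60·363.0) / (Q + 13.60) = 79
→ Q = 13.60·(363.0 − 79)/(79 − 23.00) = 68.97 L/s.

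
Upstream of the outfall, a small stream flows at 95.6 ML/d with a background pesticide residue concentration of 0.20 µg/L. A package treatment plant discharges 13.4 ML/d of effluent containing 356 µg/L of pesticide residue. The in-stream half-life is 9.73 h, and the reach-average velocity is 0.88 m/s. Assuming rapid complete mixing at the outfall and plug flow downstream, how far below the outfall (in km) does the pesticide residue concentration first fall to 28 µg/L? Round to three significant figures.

20.0 km

Conservation of mass: C = (95.60·0.2000 + 13.40·356.0) / 109.0 = 4790/109.0 = 43.94 µg/L.
Half-life 9.73 h → k = ln 2 / 9.73 = 0.07124 h⁻¹ = 1.710 d⁻¹.
Set 43.94·exp(−k·t) = 28 → t = ln(43.94/28)/k = 22770 s = 6.326 h.
Distance = v·t = 0.88·22770 = 20040 m = 20.04 km.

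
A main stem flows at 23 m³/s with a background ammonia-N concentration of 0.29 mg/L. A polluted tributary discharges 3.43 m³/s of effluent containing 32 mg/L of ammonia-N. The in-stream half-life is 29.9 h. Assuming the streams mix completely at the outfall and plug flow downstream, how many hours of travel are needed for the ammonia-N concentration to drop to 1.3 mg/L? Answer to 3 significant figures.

Flow-weighted average: C = (23.00·0.2900 + 3.430·32.00) / 26.43 = 116.4/26.43 = 4.405 mg/L.
Half-life 29.9 h → k = ln 2 / 29.9 = 0.02318 h⁻¹ = 0.5564 d⁻¹.
4.405·exp(−k·t) = 1.3 → t = ln(4.405/1.3)/k = 189500 s = 52.65 h.

52.6 h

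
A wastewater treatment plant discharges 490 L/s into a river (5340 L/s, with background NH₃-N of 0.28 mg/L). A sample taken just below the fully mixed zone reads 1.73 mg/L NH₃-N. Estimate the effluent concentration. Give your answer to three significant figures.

17.5 mg/L

Mass balance: 5340·0.2800 + 490.0·Cₑ = 5830·1.730
→ Cₑ = (5830·1.730 − 5340·0.2800) / 490.0 = 17.53 mg/L.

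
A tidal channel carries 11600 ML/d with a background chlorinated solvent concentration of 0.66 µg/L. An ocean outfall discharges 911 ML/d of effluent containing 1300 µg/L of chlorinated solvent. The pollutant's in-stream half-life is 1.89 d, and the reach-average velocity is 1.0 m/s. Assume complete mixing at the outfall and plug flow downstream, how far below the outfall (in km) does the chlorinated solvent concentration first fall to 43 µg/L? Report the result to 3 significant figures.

187 km

After mixing, C = (11600·0.6600 + 911.0·1300) / 12510 = 1192000/12510 = 95.27 µg/L.
Half-life 1.89 d → k = ln 2 / 1.89 = 0.3667 d⁻¹.
Set 95.27·exp(−k·t) = 43 → t = ln(95.27/43)/k = 187400 s = 52.06 h.
Distance = v·t = 1.0·187400 = 187400 m = 187.4 km.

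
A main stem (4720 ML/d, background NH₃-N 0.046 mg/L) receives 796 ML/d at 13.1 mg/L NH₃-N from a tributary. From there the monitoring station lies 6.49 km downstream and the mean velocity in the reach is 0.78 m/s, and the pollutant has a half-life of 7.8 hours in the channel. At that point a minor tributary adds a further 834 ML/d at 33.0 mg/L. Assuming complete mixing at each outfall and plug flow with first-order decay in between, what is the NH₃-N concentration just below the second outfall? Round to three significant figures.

5.70 mg/L

Flow-weighted average: C = (4720·0.04600 + 796.0·13.10) / 5516 = 10640/5516 = 1.930 mg/L; combined flow 5516 ML/d.
Travel time t = 6.49·1000 / 0.78 = 8321 s = 2.311 h.
Half-life 7.8 h → k = ln 2 / 7.8 = 0.08887 h⁻¹ = 2.133 d⁻¹.
Decay over the reach: 1.930·exp(−kt) = 1.930·0.8143 = 1.571 mg/L.
At the second outfall, C = (5516·1.571 + 834.0·33.00) / (5516 + 834.0) = 5.699 mg/L.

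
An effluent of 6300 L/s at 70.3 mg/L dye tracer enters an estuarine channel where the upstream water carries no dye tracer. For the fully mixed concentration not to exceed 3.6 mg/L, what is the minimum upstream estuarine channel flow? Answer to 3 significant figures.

117000 L/s

Set C_mix = 3.6: (Q·0 + 6300·70.30) / (Q + 6300) = 3.6
→ Q = 6300·(70.30 − 3.6)/(3.6 − 0) = 116700 L/s.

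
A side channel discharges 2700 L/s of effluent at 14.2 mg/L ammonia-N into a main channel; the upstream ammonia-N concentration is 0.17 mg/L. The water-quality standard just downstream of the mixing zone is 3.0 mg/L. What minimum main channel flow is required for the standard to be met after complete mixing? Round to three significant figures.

10700 L/s

Set C_mix = 3.0: (Q·0.1700 + 2700·14.20) / (Q + 2700) = 3.0
→ Q = 2700·(14.20 − 3.0)/(3.0 − 0.1700) = 10690 L/s.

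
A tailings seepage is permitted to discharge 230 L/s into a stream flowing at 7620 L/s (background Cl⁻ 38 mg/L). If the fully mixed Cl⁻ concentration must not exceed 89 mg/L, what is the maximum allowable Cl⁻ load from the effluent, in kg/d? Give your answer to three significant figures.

Mass balance at the limit: 7620·38.00 + 230.0·Cₑ = 7850·89 → Cₑ = 1779 mg/L.
230.0 L/s = 0.2300 m³/s. Load = 0.2300 m³/s × 1779 g/m³ × 86 400 s/d = 35350 kg/d.

35300 kg/d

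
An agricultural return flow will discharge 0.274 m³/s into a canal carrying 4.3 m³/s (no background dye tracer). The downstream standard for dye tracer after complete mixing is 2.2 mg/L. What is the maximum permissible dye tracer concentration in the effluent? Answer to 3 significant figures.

36.7 mg/L

At the limit, (Qr·Cr + Qe·Cₑ)/(Qr + Qe) = 2.2:
Cₑ = (4.574·2.2 − 4.300·0) / 0.2740 = 36.73 mg/L.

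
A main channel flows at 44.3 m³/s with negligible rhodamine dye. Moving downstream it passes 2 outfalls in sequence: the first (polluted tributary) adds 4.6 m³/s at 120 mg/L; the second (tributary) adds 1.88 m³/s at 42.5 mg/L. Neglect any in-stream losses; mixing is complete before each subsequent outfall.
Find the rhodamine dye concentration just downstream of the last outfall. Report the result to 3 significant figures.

After outfall 1: Q = 44.30 + 4.600 = 48.90 m³/s; C = (44.30·0 + 4.600·120.0)/48.90 = 11.29 mg/L.
After outfall 2: Q = 48.90 + 1.880 = 50.78 m³/s; C = (48.90·11.29 + 1.880·42.50)/50.78 = 12.44 mg/L.

12.4 mg/L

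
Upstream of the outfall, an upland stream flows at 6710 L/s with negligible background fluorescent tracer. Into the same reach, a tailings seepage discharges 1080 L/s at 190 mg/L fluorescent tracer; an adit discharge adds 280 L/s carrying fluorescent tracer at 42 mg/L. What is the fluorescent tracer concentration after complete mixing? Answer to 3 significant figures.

26.9 mg/L

After mixing, C = (6710·0 + 1080·190.0 + 280.0·42.00) / 8070 = 217000/8070 = 26.88 mg/L.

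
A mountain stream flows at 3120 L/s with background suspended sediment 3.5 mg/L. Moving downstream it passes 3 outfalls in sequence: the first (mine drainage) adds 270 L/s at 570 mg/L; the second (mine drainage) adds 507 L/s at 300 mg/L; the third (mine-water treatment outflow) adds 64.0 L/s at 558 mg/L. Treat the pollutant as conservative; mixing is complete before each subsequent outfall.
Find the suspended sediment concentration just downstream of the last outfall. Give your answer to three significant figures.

After outfall 1: Q = 3120 + 270.0 = 3390 L/s; C = (3120·3.500 + 270.0·570.0)/3390 = 48.62 mg/L.
After outfall 2: Q = 3390 + 507.0 = 3897 L/s; C = (3390·48.62 + 507.0·300.0)/3897 = 81.32 mg/L.
After outfall 3: Q = 3897 + 64.00 = 3961 L/s; C = (3897·81.32 + 64.00·558.0)/3961 = 89.03 mg/L.

89.0 mg/L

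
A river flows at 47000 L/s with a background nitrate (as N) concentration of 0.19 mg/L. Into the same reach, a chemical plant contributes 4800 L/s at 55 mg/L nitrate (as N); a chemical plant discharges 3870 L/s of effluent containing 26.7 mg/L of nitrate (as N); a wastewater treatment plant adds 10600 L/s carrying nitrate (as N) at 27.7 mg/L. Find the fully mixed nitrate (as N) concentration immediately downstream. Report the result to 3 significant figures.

Mixed concentration C = ΣQC/ΣQ = (47000·0.1900 + 4800·55.00 + 3870·26.70 + 10600·27.70) / 66270 = 669900/66270 = 10.11 mg/L.

10.1 mg/L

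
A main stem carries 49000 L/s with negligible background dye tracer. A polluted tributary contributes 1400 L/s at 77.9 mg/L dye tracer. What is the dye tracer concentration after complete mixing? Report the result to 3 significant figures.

2.16 mg/L

Mass balance: C = (49000·0 + 1400·77.90) / 50400 = 109100/50400 = 2.164 mg/L.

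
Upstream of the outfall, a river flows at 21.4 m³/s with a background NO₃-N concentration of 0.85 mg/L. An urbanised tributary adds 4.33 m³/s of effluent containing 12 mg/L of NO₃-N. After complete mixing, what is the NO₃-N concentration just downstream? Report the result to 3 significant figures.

2.73 mg/L

Mass balance: C = (21.40·0.8500 + 4.330·12.00) / 25.73 = 70.15/25.73 = 2.726 mg/L.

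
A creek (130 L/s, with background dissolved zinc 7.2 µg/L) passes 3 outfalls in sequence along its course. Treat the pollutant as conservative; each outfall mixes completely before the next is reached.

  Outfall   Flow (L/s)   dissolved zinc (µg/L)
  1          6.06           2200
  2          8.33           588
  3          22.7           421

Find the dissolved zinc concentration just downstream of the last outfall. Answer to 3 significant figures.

Outfall 1: combined Q = 136.1 L/s; C = (130.0·7.200 + 6.060·2200)/136.1 = 104.9 µg/L.
Outfall 2: combined Q = 144.4 L/s; C = (136.1·104.9 + 8.330·588.0)/144.4 = 132.7 µg/L.
Outfall 3: combined Q = 167.1 L/s; C = (144.4·132.7 + 22.70·421.0)/167.1 = 171.9 µg/L.

172 µg/L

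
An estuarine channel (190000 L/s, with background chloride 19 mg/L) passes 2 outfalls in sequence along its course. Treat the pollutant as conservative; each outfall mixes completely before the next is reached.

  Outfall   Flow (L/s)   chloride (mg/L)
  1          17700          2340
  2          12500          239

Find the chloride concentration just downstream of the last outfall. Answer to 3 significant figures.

Outfall 1: combined Q = 207700 L/s; C = (190000·19.00 + 17700·2340)/207700 = 216.8 mg/L.
Outfall 2: combined Q = 220200 L/s; C = (207700·216.8 + 12500·239.0)/220200 = 218.1 mg/L.

218 mg/L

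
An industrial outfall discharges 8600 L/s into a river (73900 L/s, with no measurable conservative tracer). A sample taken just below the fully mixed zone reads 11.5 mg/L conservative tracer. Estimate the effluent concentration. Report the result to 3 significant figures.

Mass balance: 73900·0 + 8600·Cₑ = 82500·11.50
→ Cₑ = (82500·11.50 − 73900·0) / 8600 = 110.3 mg/L.

110 mg/L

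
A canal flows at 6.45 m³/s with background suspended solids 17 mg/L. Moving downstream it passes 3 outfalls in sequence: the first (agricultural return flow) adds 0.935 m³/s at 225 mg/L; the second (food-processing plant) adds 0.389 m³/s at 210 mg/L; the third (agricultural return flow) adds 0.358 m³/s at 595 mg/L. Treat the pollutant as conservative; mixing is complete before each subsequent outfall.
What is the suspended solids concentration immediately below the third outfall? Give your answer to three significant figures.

75.6 mg/L

Below outfall 1: Q → 7.385 m³/s, C = (6.450·17.00 + 0.9350·225.0)/7.385 = 43.33 mg/L.
Below outfall 2: Q → 7.774 m³/s, C = (7.385·43.33 + 0.3890·210.0)/7.774 = 51.67 mg/L.
Below outfall 3: Q → 8.132 m³/s, C = (7.774·51.67 + 0.3580·595.0)/8.132 = 75.59 mg/L.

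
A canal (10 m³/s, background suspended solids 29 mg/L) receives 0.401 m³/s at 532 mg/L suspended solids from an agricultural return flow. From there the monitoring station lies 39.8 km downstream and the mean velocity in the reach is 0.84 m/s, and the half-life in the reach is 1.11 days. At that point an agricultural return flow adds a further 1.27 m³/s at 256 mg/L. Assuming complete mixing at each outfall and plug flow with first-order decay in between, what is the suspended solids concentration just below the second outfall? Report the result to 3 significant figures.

Mass balance: C = (10.00·29.00 + 0.4010·532.0) / 10.40 = 503.3/10.40 = 48.39 mg/L; combined flow 10.40 m³/s.
Travel time t = 39.8·1000 / 0.84 = 47380 s = 13.16 h.
Half-life 1.11 d → k = ln 2 / 1.11 = 0.6245 d⁻¹.
Applying C = C₀e^(−kt): 48.39 × 0.7100 = 34.36 mg/L.
Second outfall: C = (10.40·34.36 + 1.270·256.0)/11.67 = 58.48 mg/L.

58.5 mg/L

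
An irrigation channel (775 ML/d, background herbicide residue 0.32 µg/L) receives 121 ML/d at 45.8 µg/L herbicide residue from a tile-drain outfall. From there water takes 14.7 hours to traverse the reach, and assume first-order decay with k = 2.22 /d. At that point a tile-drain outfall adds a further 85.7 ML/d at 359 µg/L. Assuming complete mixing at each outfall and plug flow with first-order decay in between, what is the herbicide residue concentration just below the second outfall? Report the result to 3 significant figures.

After mixing, C = (775.0·0.3200 + 121.0·45.80) / 896.0 = 5790/896.0 = 6.462 µg/L; combined flow 896.0 ML/d.
After decay, C = 6.462 × e^(−kt) = 6.462 × 0.2567 = 1.659 µg/L.
Second outfall: C = (896.0·1.659 + 85.70·359.0)/981.7 = 32.85 µg/L.

32.9 µg/L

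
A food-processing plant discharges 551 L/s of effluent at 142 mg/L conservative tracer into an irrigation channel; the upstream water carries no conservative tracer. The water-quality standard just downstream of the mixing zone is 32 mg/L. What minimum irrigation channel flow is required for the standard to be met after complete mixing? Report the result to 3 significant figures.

Set C_mix = 32: (Q·0 + 551.0·142.0) / (Q + 551.0) = 32
→ Q = 551.0·(142.0 − 32)/(32 − 0) = 1894 L/s.

1890 L/s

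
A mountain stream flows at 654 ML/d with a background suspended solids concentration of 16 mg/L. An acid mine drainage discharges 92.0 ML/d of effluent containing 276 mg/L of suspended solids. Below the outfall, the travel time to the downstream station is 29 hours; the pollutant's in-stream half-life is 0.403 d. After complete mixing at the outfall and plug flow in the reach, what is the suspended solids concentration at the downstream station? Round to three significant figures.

Mass balance: C = (654.0·16.00 + 92.00·276.0) / 746.0 = 35860/746.0 = 48.06 mg/L.
Half-life 0.403 d → k = ln 2 / 0.403 = 1.720 d⁻¹.
After decay, C = 48.06 × e^(−kt) = 48.06 × 0.1251 = 6.015 mg/L.

6.01 mg/L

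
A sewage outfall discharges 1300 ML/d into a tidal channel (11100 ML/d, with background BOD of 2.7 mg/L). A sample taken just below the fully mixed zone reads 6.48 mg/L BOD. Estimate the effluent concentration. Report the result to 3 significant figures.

38.8 mg/L

Mass balance: 11100·2.700 + 1300·Cₑ = 12400·6.480
→ Cₑ = (12400·6.480 − 11100·2.700) / 1300 = 38.76 mg/L.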